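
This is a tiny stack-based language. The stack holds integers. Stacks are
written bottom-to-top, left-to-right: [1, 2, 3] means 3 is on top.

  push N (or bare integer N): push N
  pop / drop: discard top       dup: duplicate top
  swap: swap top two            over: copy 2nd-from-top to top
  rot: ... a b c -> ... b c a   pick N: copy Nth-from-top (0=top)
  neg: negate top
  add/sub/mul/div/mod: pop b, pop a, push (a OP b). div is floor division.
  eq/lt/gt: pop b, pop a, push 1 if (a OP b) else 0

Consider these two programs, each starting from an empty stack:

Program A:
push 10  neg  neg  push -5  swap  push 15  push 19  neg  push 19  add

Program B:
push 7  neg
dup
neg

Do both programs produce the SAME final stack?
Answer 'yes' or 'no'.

Program A trace:
  After 'push 10': [10]
  After 'neg': [-10]
  After 'neg': [10]
  After 'push -5': [10, -5]
  After 'swap': [-5, 10]
  After 'push 15': [-5, 10, 15]
  After 'push 19': [-5, 10, 15, 19]
  After 'neg': [-5, 10, 15, -19]
  After 'push 19': [-5, 10, 15, -19, 19]
  After 'add': [-5, 10, 15, 0]
Program A final stack: [-5, 10, 15, 0]

Program B trace:
  After 'push 7': [7]
  After 'neg': [-7]
  After 'dup': [-7, -7]
  After 'neg': [-7, 7]
Program B final stack: [-7, 7]
Same: no

Answer: no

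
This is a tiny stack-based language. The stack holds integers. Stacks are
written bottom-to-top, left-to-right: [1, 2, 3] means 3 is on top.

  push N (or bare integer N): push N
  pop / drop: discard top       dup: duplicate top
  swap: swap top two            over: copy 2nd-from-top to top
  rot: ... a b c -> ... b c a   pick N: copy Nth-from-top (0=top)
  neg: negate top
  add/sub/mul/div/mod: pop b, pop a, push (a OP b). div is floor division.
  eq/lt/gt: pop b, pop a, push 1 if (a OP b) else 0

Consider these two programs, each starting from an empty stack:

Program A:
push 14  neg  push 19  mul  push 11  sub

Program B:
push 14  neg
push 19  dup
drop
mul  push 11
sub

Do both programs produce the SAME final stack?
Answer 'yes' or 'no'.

Program A trace:
  After 'push 14': [14]
  After 'neg': [-14]
  After 'push 19': [-14, 19]
  After 'mul': [-266]
  After 'push 11': [-266, 11]
  After 'sub': [-277]
Program A final stack: [-277]

Program B trace:
  After 'push 14': [14]
  After 'neg': [-14]
  After 'push 19': [-14, 19]
  After 'dup': [-14, 19, 19]
  After 'drop': [-14, 19]
  After 'mul': [-266]
  After 'push 11': [-266, 11]
  After 'sub': [-277]
Program B final stack: [-277]
Same: yes

Answer: yes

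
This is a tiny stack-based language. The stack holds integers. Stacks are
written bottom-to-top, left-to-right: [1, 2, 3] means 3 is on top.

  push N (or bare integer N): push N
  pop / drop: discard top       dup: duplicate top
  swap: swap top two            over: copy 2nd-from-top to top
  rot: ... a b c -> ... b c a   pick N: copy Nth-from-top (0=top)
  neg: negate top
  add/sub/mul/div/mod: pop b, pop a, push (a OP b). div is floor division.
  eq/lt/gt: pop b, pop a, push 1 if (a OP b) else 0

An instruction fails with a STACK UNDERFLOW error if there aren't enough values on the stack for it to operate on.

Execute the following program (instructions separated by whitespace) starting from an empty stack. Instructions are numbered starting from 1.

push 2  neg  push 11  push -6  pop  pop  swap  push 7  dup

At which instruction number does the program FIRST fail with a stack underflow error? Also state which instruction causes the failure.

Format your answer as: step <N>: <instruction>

Step 1 ('push 2'): stack = [2], depth = 1
Step 2 ('neg'): stack = [-2], depth = 1
Step 3 ('push 11'): stack = [-2, 11], depth = 2
Step 4 ('push -6'): stack = [-2, 11, -6], depth = 3
Step 5 ('pop'): stack = [-2, 11], depth = 2
Step 6 ('pop'): stack = [-2], depth = 1
Step 7 ('swap'): needs 2 value(s) but depth is 1 — STACK UNDERFLOW

Answer: step 7: swap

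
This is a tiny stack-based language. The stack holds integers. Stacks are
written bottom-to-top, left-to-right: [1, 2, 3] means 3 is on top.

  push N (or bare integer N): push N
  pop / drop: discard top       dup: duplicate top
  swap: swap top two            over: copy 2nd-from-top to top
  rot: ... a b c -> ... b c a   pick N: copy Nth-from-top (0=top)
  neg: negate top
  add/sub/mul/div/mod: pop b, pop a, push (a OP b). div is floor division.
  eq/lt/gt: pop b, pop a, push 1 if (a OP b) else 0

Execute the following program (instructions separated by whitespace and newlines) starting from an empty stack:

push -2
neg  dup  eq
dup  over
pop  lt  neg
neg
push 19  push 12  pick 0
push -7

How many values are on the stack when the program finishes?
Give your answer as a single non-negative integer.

Answer: 5

Derivation:
After 'push -2': stack = [-2] (depth 1)
After 'neg': stack = [2] (depth 1)
After 'dup': stack = [2, 2] (depth 2)
After 'eq': stack = [1] (depth 1)
After 'dup': stack = [1, 1] (depth 2)
After 'over': stack = [1, 1, 1] (depth 3)
After 'pop': stack = [1, 1] (depth 2)
After 'lt': stack = [0] (depth 1)
After 'neg': stack = [0] (depth 1)
After 'neg': stack = [0] (depth 1)
After 'push 19': stack = [0, 19] (depth 2)
After 'push 12': stack = [0, 19, 12] (depth 3)
After 'pick 0': stack = [0, 19, 12, 12] (depth 4)
After 'push -7': stack = [0, 19, 12, 12, -7] (depth 5)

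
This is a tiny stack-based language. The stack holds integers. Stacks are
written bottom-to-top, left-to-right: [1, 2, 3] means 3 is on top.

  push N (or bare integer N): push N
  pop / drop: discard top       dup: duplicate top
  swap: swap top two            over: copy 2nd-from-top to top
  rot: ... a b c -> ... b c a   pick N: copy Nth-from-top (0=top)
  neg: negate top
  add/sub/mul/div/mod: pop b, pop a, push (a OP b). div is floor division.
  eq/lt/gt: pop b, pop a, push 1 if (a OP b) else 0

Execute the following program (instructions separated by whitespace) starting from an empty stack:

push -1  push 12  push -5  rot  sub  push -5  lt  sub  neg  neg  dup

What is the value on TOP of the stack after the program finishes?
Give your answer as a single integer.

After 'push -1': [-1]
After 'push 12': [-1, 12]
After 'push -5': [-1, 12, -5]
After 'rot': [12, -5, -1]
After 'sub': [12, -4]
After 'push -5': [12, -4, -5]
After 'lt': [12, 0]
After 'sub': [12]
After 'neg': [-12]
After 'neg': [12]
After 'dup': [12, 12]

Answer: 12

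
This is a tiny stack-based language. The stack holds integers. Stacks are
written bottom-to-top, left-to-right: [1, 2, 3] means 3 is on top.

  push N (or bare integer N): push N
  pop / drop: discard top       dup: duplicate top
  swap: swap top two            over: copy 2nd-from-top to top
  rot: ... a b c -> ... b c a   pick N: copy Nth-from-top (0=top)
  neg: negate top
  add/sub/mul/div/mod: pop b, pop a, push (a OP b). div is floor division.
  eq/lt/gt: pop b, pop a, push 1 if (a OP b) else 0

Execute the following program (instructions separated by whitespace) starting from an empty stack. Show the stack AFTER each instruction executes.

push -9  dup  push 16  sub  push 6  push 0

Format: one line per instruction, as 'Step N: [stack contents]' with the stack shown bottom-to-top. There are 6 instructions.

Step 1: [-9]
Step 2: [-9, -9]
Step 3: [-9, -9, 16]
Step 4: [-9, -25]
Step 5: [-9, -25, 6]
Step 6: [-9, -25, 6, 0]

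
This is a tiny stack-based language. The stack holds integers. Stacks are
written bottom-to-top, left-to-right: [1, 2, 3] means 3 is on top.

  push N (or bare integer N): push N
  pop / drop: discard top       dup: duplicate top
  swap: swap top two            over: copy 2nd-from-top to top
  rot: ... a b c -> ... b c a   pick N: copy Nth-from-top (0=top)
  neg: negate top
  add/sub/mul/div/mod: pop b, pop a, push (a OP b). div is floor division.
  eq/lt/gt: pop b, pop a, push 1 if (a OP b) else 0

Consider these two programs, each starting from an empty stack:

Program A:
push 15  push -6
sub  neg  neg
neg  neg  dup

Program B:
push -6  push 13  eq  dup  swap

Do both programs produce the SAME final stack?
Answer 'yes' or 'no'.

Answer: no

Derivation:
Program A trace:
  After 'push 15': [15]
  After 'push -6': [15, -6]
  After 'sub': [21]
  After 'neg': [-21]
  After 'neg': [21]
  After 'neg': [-21]
  After 'neg': [21]
  After 'dup': [21, 21]
Program A final stack: [21, 21]

Program B trace:
  After 'push -6': [-6]
  After 'push 13': [-6, 13]
  After 'eq': [0]
  After 'dup': [0, 0]
  After 'swap': [0, 0]
Program B final stack: [0, 0]
Same: no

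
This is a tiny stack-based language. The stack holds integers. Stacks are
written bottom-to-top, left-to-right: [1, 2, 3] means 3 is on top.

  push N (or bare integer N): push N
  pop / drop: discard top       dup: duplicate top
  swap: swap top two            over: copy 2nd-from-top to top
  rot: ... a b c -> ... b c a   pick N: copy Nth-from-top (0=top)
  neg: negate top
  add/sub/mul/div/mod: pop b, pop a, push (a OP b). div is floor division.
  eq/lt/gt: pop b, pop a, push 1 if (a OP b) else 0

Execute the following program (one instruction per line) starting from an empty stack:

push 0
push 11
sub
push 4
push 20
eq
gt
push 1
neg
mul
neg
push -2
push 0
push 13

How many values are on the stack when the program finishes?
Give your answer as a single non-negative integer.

Answer: 4

Derivation:
After 'push 0': stack = [0] (depth 1)
After 'push 11': stack = [0, 11] (depth 2)
After 'sub': stack = [-11] (depth 1)
After 'push 4': stack = [-11, 4] (depth 2)
After 'push 20': stack = [-11, 4, 20] (depth 3)
After 'eq': stack = [-11, 0] (depth 2)
After 'gt': stack = [0] (depth 1)
After 'push 1': stack = [0, 1] (depth 2)
After 'neg': stack = [0, -1] (depth 2)
After 'mul': stack = [0] (depth 1)
After 'neg': stack = [0] (depth 1)
After 'push -2': stack = [0, -2] (depth 2)
After 'push 0': stack = [0, -2, 0] (depth 3)
After 'push 13': stack = [0, -2, 0, 13] (depth 4)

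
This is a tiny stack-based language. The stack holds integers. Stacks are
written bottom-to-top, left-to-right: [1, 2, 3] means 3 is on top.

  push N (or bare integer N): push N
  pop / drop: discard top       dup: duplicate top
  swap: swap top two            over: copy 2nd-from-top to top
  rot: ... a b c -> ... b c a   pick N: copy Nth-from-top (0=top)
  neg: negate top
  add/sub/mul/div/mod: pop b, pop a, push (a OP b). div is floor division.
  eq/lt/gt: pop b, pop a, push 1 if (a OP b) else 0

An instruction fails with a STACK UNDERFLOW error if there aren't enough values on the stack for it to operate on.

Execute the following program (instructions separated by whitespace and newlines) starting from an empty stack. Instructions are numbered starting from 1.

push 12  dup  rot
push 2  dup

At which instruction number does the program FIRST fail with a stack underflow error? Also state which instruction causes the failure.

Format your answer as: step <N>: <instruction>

Step 1 ('push 12'): stack = [12], depth = 1
Step 2 ('dup'): stack = [12, 12], depth = 2
Step 3 ('rot'): needs 3 value(s) but depth is 2 — STACK UNDERFLOW

Answer: step 3: rot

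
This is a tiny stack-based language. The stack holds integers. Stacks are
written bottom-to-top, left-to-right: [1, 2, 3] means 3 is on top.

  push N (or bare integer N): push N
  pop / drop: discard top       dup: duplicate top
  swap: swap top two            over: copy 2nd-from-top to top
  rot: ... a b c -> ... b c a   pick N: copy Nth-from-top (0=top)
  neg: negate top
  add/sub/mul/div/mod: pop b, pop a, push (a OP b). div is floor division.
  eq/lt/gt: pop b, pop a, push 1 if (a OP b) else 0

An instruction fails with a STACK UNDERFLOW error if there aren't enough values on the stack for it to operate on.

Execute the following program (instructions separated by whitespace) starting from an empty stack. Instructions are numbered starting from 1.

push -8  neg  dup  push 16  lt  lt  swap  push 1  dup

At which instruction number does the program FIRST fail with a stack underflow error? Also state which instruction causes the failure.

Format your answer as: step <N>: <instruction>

Step 1 ('push -8'): stack = [-8], depth = 1
Step 2 ('neg'): stack = [8], depth = 1
Step 3 ('dup'): stack = [8, 8], depth = 2
Step 4 ('push 16'): stack = [8, 8, 16], depth = 3
Step 5 ('lt'): stack = [8, 1], depth = 2
Step 6 ('lt'): stack = [0], depth = 1
Step 7 ('swap'): needs 2 value(s) but depth is 1 — STACK UNDERFLOW

Answer: step 7: swap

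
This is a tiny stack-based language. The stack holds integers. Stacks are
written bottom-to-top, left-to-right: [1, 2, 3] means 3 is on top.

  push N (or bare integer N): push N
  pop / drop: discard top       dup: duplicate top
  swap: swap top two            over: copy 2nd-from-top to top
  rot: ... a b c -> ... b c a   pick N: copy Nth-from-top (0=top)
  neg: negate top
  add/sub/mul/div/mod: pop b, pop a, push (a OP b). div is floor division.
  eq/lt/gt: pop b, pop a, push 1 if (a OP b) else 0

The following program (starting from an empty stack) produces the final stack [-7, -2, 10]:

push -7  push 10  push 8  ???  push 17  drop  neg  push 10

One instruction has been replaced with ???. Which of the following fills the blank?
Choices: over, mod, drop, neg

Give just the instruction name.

Answer: mod

Derivation:
Stack before ???: [-7, 10, 8]
Stack after ???:  [-7, 2]
Checking each choice:
  over: produces [-7, 10, 8, -10, 10]
  mod: MATCH
  drop: produces [-7, -10, 10]
  neg: produces [-7, 10, 8, 10]


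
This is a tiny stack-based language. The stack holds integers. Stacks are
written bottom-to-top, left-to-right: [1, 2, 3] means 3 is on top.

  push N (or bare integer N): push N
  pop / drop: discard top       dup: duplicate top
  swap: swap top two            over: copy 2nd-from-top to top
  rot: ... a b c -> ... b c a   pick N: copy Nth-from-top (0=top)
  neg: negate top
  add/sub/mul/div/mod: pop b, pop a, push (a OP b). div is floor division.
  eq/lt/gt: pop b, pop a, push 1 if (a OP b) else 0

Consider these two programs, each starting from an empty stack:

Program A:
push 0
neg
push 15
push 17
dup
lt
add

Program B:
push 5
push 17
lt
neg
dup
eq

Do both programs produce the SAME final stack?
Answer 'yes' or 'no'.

Answer: no

Derivation:
Program A trace:
  After 'push 0': [0]
  After 'neg': [0]
  After 'push 15': [0, 15]
  After 'push 17': [0, 15, 17]
  After 'dup': [0, 15, 17, 17]
  After 'lt': [0, 15, 0]
  After 'add': [0, 15]
Program A final stack: [0, 15]

Program B trace:
  After 'push 5': [5]
  After 'push 17': [5, 17]
  After 'lt': [1]
  After 'neg': [-1]
  After 'dup': [-1, -1]
  After 'eq': [1]
Program B final stack: [1]
Same: no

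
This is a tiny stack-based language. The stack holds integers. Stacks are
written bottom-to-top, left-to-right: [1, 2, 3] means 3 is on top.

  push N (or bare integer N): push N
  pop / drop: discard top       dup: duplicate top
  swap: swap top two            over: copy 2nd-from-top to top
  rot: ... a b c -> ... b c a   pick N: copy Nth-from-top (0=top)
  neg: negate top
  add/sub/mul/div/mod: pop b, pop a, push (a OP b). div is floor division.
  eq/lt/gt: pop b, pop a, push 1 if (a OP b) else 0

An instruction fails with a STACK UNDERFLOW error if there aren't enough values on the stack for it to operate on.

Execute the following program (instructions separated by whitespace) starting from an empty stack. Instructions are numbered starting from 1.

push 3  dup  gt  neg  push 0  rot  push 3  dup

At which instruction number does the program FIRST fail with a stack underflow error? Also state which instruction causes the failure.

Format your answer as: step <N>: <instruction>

Step 1 ('push 3'): stack = [3], depth = 1
Step 2 ('dup'): stack = [3, 3], depth = 2
Step 3 ('gt'): stack = [0], depth = 1
Step 4 ('neg'): stack = [0], depth = 1
Step 5 ('push 0'): stack = [0, 0], depth = 2
Step 6 ('rot'): needs 3 value(s) but depth is 2 — STACK UNDERFLOW

Answer: step 6: rot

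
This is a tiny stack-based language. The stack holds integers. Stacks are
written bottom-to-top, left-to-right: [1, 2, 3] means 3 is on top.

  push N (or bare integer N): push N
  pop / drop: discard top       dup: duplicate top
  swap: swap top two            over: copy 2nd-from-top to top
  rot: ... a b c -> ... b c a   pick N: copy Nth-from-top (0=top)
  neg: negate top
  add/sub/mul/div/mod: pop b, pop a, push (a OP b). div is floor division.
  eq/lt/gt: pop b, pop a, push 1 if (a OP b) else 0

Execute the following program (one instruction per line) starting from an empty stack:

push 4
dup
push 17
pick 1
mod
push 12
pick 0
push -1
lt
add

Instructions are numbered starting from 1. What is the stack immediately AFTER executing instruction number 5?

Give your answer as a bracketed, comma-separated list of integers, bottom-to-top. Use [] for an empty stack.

Step 1 ('push 4'): [4]
Step 2 ('dup'): [4, 4]
Step 3 ('push 17'): [4, 4, 17]
Step 4 ('pick 1'): [4, 4, 17, 4]
Step 5 ('mod'): [4, 4, 1]

Answer: [4, 4, 1]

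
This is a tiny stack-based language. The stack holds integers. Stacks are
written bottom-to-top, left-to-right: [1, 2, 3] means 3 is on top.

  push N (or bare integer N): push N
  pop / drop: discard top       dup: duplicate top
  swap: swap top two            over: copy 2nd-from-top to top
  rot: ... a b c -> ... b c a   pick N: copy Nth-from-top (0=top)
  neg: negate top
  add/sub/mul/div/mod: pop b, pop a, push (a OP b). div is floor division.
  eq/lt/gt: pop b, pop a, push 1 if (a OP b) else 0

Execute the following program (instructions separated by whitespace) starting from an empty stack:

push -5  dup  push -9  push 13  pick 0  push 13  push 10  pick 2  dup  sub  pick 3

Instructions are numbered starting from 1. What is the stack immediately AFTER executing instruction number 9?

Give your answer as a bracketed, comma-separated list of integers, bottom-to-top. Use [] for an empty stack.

Answer: [-5, -5, -9, 13, 13, 13, 10, 13, 13]

Derivation:
Step 1 ('push -5'): [-5]
Step 2 ('dup'): [-5, -5]
Step 3 ('push -9'): [-5, -5, -9]
Step 4 ('push 13'): [-5, -5, -9, 13]
Step 5 ('pick 0'): [-5, -5, -9, 13, 13]
Step 6 ('push 13'): [-5, -5, -9, 13, 13, 13]
Step 7 ('push 10'): [-5, -5, -9, 13, 13, 13, 10]
Step 8 ('pick 2'): [-5, -5, -9, 13, 13, 13, 10, 13]
Step 9 ('dup'): [-5, -5, -9, 13, 13, 13, 10, 13, 13]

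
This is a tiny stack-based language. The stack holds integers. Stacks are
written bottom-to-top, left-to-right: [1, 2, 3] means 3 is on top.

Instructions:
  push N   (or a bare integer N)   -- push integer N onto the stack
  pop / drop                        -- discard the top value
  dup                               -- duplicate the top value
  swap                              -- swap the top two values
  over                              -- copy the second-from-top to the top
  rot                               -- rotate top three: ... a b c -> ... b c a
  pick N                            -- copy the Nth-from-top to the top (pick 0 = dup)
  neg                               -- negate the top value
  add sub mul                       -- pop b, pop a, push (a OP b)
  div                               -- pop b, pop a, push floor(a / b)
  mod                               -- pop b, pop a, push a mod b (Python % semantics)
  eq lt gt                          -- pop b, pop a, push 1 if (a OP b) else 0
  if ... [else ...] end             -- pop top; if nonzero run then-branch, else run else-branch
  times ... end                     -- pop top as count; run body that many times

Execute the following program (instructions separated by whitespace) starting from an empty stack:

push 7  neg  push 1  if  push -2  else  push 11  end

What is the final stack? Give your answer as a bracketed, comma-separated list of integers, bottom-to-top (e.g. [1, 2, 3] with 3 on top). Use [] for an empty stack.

After 'push 7': [7]
After 'neg': [-7]
After 'push 1': [-7, 1]
After 'if': [-7]
After 'push -2': [-7, -2]

Answer: [-7, -2]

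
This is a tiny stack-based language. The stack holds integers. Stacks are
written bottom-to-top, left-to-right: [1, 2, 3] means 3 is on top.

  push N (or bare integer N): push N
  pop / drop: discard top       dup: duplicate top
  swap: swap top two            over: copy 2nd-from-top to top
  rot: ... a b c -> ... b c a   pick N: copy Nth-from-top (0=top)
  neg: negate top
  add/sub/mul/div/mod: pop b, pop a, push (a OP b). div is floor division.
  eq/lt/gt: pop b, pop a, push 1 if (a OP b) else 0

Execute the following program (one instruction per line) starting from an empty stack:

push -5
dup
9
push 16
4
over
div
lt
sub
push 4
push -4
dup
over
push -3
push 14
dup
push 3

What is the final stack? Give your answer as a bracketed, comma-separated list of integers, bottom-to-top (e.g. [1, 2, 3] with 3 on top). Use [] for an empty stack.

Answer: [-5, -5, 9, 4, -4, -4, -4, -3, 14, 14, 3]

Derivation:
After 'push -5': [-5]
After 'dup': [-5, -5]
After 'push 9': [-5, -5, 9]
After 'push 16': [-5, -5, 9, 16]
After 'push 4': [-5, -5, 9, 16, 4]
After 'over': [-5, -5, 9, 16, 4, 16]
After 'div': [-5, -5, 9, 16, 0]
After 'lt': [-5, -5, 9, 0]
After 'sub': [-5, -5, 9]
After 'push 4': [-5, -5, 9, 4]
After 'push -4': [-5, -5, 9, 4, -4]
After 'dup': [-5, -5, 9, 4, -4, -4]
After 'over': [-5, -5, 9, 4, -4, -4, -4]
After 'push -3': [-5, -5, 9, 4, -4, -4, -4, -3]
After 'push 14': [-5, -5, 9, 4, -4, -4, -4, -3, 14]
After 'dup': [-5, -5, 9, 4, -4, -4, -4, -3, 14, 14]
After 'push 3': [-5, -5, 9, 4, -4, -4, -4, -3, 14, 14, 3]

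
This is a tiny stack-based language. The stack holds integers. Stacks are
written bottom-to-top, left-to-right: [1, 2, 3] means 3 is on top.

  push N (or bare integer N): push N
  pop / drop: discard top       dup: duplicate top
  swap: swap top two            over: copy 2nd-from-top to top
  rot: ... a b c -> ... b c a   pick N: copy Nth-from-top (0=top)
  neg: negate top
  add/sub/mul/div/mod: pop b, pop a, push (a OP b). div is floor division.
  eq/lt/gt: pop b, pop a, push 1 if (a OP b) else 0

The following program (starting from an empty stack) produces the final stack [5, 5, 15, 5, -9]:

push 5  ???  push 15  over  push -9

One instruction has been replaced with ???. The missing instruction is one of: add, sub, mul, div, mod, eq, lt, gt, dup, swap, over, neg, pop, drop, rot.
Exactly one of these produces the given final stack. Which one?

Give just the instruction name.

Stack before ???: [5]
Stack after ???:  [5, 5]
The instruction that transforms [5] -> [5, 5] is: dup

Answer: dup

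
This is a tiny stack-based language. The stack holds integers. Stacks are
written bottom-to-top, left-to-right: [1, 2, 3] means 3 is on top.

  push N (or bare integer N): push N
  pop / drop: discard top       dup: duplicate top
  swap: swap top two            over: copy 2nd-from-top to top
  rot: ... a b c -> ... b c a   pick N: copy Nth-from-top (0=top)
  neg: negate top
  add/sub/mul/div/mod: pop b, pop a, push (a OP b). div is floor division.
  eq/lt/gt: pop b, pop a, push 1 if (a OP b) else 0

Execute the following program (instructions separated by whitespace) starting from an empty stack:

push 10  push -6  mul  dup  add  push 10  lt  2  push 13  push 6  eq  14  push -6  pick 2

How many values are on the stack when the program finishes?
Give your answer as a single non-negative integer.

After 'push 10': stack = [10] (depth 1)
After 'push -6': stack = [10, -6] (depth 2)
After 'mul': stack = [-60] (depth 1)
After 'dup': stack = [-60, -60] (depth 2)
After 'add': stack = [-120] (depth 1)
After 'push 10': stack = [-120, 10] (depth 2)
After 'lt': stack = [1] (depth 1)
After 'push 2': stack = [1, 2] (depth 2)
After 'push 13': stack = [1, 2, 13] (depth 3)
After 'push 6': stack = [1, 2, 13, 6] (depth 4)
After 'eq': stack = [1, 2, 0] (depth 3)
After 'push 14': stack = [1, 2, 0, 14] (depth 4)
After 'push -6': stack = [1, 2, 0, 14, -6] (depth 5)
After 'pick 2': stack = [1, 2, 0, 14, -6, 0] (depth 6)

Answer: 6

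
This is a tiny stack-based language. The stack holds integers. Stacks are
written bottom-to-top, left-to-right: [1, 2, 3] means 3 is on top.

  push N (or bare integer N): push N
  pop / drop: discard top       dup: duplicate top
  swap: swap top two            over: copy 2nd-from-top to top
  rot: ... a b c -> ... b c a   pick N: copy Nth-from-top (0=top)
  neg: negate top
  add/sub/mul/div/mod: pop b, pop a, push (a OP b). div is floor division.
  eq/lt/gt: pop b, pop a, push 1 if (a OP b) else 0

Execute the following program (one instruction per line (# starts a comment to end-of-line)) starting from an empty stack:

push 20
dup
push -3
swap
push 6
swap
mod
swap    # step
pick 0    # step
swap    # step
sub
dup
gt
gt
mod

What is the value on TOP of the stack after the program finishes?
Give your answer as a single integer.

Answer: 0

Derivation:
After 'push 20': [20]
After 'dup': [20, 20]
After 'push -3': [20, 20, -3]
After 'swap': [20, -3, 20]
After 'push 6': [20, -3, 20, 6]
After 'swap': [20, -3, 6, 20]
After 'mod': [20, -3, 6]
After 'swap': [20, 6, -3]
After 'pick 0': [20, 6, -3, -3]
After 'swap': [20, 6, -3, -3]
After 'sub': [20, 6, 0]
After 'dup': [20, 6, 0, 0]
After 'gt': [20, 6, 0]
After 'gt': [20, 1]
After 'mod': [0]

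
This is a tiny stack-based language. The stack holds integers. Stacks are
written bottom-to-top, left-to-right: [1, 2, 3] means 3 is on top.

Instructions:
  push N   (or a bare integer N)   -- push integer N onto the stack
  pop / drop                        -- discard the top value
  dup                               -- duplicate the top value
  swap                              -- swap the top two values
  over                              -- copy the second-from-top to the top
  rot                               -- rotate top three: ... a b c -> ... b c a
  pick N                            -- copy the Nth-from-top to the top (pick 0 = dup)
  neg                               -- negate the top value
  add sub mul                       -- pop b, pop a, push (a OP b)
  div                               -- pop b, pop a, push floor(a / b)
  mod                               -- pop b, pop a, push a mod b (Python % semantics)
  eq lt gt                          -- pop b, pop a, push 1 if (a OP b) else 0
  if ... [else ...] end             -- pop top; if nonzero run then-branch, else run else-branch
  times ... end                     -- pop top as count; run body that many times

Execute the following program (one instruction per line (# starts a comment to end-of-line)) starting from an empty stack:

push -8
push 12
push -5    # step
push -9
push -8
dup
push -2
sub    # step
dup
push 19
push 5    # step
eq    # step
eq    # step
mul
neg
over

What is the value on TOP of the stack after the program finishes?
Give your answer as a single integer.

After 'push -8': [-8]
After 'push 12': [-8, 12]
After 'push -5': [-8, 12, -5]
After 'push -9': [-8, 12, -5, -9]
After 'push -8': [-8, 12, -5, -9, -8]
After 'dup': [-8, 12, -5, -9, -8, -8]
After 'push -2': [-8, 12, -5, -9, -8, -8, -2]
After 'sub': [-8, 12, -5, -9, -8, -6]
After 'dup': [-8, 12, -5, -9, -8, -6, -6]
After 'push 19': [-8, 12, -5, -9, -8, -6, -6, 19]
After 'push 5': [-8, 12, -5, -9, -8, -6, -6, 19, 5]
After 'eq': [-8, 12, -5, -9, -8, -6, -6, 0]
After 'eq': [-8, 12, -5, -9, -8, -6, 0]
After 'mul': [-8, 12, -5, -9, -8, 0]
After 'neg': [-8, 12, -5, -9, -8, 0]
After 'over': [-8, 12, -5, -9, -8, 0, -8]

Answer: -8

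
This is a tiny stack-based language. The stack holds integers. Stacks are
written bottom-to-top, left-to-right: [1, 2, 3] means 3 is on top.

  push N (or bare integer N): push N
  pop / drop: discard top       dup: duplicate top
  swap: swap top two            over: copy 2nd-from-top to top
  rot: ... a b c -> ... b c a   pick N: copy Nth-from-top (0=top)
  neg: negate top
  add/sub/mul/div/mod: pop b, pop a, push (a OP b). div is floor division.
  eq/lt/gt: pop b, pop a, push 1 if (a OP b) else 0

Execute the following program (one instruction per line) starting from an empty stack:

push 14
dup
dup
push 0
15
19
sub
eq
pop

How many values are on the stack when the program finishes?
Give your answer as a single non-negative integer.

After 'push 14': stack = [14] (depth 1)
After 'dup': stack = [14, 14] (depth 2)
After 'dup': stack = [14, 14, 14] (depth 3)
After 'push 0': stack = [14, 14, 14, 0] (depth 4)
After 'push 15': stack = [14, 14, 14, 0, 15] (depth 5)
After 'push 19': stack = [14, 14, 14, 0, 15, 19] (depth 6)
After 'sub': stack = [14, 14, 14, 0, -4] (depth 5)
After 'eq': stack = [14, 14, 14, 0] (depth 4)
After 'pop': stack = [14, 14, 14] (depth 3)

Answer: 3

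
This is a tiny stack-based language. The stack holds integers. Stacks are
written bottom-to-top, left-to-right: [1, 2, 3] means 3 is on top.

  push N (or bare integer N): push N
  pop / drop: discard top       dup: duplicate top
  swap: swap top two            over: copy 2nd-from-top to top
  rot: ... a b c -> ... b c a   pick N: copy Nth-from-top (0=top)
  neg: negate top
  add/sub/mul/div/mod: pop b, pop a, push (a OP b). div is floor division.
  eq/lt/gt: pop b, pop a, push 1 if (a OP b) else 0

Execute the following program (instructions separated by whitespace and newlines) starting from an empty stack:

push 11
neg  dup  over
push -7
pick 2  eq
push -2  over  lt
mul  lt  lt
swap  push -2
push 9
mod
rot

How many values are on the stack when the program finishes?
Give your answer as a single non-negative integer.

Answer: 3

Derivation:
After 'push 11': stack = [11] (depth 1)
After 'neg': stack = [-11] (depth 1)
After 'dup': stack = [-11, -11] (depth 2)
After 'over': stack = [-11, -11, -11] (depth 3)
After 'push -7': stack = [-11, -11, -11, -7] (depth 4)
After 'pick 2': stack = [-11, -11, -11, -7, -11] (depth 5)
After 'eq': stack = [-11, -11, -11, 0] (depth 4)
After 'push -2': stack = [-11, -11, -11, 0, -2] (depth 5)
After 'over': stack = [-11, -11, -11, 0, -2, 0] (depth 6)
After 'lt': stack = [-11, -11, -11, 0, 1] (depth 5)
After 'mul': stack = [-11, -11, -11, 0] (depth 4)
After 'lt': stack = [-11, -11, 1] (depth 3)
After 'lt': stack = [-11, 1] (depth 2)
After 'swap': stack = [1, -11] (depth 2)
After 'push -2': stack = [1, -11, -2] (depth 3)
After 'push 9': stack = [1, -11, -2, 9] (depth 4)
After 'mod': stack = [1, -11, 7] (depth 3)
After 'rot': stack = [-11, 7, 1] (depth 3)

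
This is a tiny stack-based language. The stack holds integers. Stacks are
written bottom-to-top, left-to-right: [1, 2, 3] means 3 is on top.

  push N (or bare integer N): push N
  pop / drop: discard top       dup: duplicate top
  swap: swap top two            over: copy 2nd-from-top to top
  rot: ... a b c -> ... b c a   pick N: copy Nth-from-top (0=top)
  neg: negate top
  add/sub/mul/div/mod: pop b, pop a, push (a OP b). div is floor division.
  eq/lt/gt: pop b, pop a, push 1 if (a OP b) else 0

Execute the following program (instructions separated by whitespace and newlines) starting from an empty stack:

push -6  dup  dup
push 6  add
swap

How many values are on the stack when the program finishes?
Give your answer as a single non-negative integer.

After 'push -6': stack = [-6] (depth 1)
After 'dup': stack = [-6, -6] (depth 2)
After 'dup': stack = [-6, -6, -6] (depth 3)
After 'push 6': stack = [-6, -6, -6, 6] (depth 4)
After 'add': stack = [-6, -6, 0] (depth 3)
After 'swap': stack = [-6, 0, -6] (depth 3)

Answer: 3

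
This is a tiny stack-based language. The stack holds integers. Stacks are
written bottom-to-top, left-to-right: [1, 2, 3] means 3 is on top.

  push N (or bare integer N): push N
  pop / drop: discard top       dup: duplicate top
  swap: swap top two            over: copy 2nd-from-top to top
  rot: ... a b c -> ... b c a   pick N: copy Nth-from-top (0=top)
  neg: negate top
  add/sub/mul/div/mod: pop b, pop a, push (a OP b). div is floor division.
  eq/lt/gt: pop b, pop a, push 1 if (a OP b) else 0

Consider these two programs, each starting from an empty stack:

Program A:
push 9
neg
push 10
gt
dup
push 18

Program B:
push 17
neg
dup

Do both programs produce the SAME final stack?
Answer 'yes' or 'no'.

Answer: no

Derivation:
Program A trace:
  After 'push 9': [9]
  After 'neg': [-9]
  After 'push 10': [-9, 10]
  After 'gt': [0]
  After 'dup': [0, 0]
  After 'push 18': [0, 0, 18]
Program A final stack: [0, 0, 18]

Program B trace:
  After 'push 17': [17]
  After 'neg': [-17]
  After 'dup': [-17, -17]
Program B final stack: [-17, -17]
Same: no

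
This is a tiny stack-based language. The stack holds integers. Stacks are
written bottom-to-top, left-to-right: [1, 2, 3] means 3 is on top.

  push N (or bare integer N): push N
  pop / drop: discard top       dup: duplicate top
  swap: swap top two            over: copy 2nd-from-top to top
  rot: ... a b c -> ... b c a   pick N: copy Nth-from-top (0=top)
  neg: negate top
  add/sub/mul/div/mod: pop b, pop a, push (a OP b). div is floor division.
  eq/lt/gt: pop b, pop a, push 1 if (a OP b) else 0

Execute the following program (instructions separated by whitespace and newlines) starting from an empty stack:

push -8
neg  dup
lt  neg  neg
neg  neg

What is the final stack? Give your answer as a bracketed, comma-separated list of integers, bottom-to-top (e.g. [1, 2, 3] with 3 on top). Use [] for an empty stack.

After 'push -8': [-8]
After 'neg': [8]
After 'dup': [8, 8]
After 'lt': [0]
After 'neg': [0]
After 'neg': [0]
After 'neg': [0]
After 'neg': [0]

Answer: [0]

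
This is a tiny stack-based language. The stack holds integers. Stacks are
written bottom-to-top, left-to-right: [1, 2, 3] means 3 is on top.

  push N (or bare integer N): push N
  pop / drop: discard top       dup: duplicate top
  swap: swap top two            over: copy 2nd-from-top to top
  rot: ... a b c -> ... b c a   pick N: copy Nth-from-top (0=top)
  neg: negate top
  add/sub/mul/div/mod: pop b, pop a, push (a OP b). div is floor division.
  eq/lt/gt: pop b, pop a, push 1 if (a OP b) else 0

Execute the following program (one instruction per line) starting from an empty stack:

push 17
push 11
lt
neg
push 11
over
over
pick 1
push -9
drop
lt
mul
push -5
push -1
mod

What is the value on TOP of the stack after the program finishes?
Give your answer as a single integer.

Answer: 0

Derivation:
After 'push 17': [17]
After 'push 11': [17, 11]
After 'lt': [0]
After 'neg': [0]
After 'push 11': [0, 11]
After 'over': [0, 11, 0]
After 'over': [0, 11, 0, 11]
After 'pick 1': [0, 11, 0, 11, 0]
After 'push -9': [0, 11, 0, 11, 0, -9]
After 'drop': [0, 11, 0, 11, 0]
After 'lt': [0, 11, 0, 0]
After 'mul': [0, 11, 0]
After 'push -5': [0, 11, 0, -5]
After 'push -1': [0, 11, 0, -5, -1]
After 'mod': [0, 11, 0, 0]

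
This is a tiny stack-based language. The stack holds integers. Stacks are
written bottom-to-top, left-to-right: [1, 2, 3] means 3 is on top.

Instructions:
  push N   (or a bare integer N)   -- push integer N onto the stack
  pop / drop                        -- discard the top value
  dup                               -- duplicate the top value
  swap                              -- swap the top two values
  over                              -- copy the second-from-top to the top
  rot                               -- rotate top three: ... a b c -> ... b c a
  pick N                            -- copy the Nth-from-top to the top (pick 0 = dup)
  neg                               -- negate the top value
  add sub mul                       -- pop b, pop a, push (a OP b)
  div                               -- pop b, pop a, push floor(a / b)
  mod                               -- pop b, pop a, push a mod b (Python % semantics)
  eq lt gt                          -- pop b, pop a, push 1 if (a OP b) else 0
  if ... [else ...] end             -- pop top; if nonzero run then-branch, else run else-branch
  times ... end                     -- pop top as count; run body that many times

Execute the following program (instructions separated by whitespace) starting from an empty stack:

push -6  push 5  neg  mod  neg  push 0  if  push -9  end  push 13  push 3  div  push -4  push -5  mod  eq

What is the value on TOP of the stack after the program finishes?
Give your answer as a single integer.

After 'push -6': [-6]
After 'push 5': [-6, 5]
After 'neg': [-6, -5]
After 'mod': [-1]
After 'neg': [1]
After 'push 0': [1, 0]
After 'if': [1]
After 'push 13': [1, 13]
After 'push 3': [1, 13, 3]
After 'div': [1, 4]
After 'push -4': [1, 4, -4]
After 'push -5': [1, 4, -4, -5]
After 'mod': [1, 4, -4]
After 'eq': [1, 0]

Answer: 0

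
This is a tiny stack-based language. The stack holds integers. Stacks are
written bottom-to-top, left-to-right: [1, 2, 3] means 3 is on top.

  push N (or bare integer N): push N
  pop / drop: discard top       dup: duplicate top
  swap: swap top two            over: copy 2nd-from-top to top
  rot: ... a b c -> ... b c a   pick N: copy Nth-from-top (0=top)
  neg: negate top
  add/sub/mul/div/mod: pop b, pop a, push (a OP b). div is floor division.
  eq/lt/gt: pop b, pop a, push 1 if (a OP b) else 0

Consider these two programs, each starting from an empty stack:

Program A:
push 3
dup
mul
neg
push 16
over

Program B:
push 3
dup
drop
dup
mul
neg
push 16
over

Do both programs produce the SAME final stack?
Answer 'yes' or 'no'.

Program A trace:
  After 'push 3': [3]
  After 'dup': [3, 3]
  After 'mul': [9]
  After 'neg': [-9]
  After 'push 16': [-9, 16]
  After 'over': [-9, 16, -9]
Program A final stack: [-9, 16, -9]

Program B trace:
  After 'push 3': [3]
  After 'dup': [3, 3]
  After 'drop': [3]
  After 'dup': [3, 3]
  After 'mul': [9]
  After 'neg': [-9]
  After 'push 16': [-9, 16]
  After 'over': [-9, 16, -9]
Program B final stack: [-9, 16, -9]
Same: yes

Answer: yes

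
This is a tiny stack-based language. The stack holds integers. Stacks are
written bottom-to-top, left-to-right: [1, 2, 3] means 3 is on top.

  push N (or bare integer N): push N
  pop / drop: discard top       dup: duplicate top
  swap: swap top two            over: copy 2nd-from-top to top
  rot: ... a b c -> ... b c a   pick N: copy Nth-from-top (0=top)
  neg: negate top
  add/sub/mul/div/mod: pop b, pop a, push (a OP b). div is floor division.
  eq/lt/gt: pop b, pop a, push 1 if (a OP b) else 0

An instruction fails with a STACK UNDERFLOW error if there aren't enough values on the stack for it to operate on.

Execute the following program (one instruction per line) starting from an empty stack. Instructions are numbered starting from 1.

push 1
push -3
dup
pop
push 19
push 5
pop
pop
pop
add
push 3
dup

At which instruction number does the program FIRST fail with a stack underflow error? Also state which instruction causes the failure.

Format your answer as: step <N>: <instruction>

Answer: step 10: add

Derivation:
Step 1 ('push 1'): stack = [1], depth = 1
Step 2 ('push -3'): stack = [1, -3], depth = 2
Step 3 ('dup'): stack = [1, -3, -3], depth = 3
Step 4 ('pop'): stack = [1, -3], depth = 2
Step 5 ('push 19'): stack = [1, -3, 19], depth = 3
Step 6 ('push 5'): stack = [1, -3, 19, 5], depth = 4
Step 7 ('pop'): stack = [1, -3, 19], depth = 3
Step 8 ('pop'): stack = [1, -3], depth = 2
Step 9 ('pop'): stack = [1], depth = 1
Step 10 ('add'): needs 2 value(s) but depth is 1 — STACK UNDERFLOW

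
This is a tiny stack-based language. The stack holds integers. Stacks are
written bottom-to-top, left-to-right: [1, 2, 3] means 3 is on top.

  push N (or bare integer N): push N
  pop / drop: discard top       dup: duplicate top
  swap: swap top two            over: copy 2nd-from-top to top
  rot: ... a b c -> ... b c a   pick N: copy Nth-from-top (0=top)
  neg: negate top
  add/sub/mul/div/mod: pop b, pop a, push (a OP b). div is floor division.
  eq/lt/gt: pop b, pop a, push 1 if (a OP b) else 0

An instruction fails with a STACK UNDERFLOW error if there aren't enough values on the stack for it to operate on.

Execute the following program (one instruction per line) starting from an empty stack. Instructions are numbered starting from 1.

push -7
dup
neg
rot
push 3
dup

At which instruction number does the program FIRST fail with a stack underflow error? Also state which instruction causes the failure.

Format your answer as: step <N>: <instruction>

Step 1 ('push -7'): stack = [-7], depth = 1
Step 2 ('dup'): stack = [-7, -7], depth = 2
Step 3 ('neg'): stack = [-7, 7], depth = 2
Step 4 ('rot'): needs 3 value(s) but depth is 2 — STACK UNDERFLOW

Answer: step 4: rot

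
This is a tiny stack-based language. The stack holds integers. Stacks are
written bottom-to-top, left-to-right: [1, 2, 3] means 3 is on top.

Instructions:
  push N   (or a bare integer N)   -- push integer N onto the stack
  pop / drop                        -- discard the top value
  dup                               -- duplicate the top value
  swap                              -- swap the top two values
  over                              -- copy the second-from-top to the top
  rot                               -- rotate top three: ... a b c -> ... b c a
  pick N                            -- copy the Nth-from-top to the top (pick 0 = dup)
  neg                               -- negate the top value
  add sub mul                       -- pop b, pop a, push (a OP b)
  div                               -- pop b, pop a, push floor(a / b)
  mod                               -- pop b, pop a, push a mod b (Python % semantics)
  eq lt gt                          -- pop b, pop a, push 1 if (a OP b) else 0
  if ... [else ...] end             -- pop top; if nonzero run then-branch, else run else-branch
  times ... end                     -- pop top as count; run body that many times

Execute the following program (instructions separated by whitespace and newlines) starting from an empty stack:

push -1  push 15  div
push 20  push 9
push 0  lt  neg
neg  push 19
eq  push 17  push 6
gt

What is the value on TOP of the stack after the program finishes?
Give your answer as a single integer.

Answer: 1

Derivation:
After 'push -1': [-1]
After 'push 15': [-1, 15]
After 'div': [-1]
After 'push 20': [-1, 20]
After 'push 9': [-1, 20, 9]
After 'push 0': [-1, 20, 9, 0]
After 'lt': [-1, 20, 0]
After 'neg': [-1, 20, 0]
After 'neg': [-1, 20, 0]
After 'push 19': [-1, 20, 0, 19]
After 'eq': [-1, 20, 0]
After 'push 17': [-1, 20, 0, 17]
After 'push 6': [-1, 20, 0, 17, 6]
After 'gt': [-1, 20, 0, 1]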